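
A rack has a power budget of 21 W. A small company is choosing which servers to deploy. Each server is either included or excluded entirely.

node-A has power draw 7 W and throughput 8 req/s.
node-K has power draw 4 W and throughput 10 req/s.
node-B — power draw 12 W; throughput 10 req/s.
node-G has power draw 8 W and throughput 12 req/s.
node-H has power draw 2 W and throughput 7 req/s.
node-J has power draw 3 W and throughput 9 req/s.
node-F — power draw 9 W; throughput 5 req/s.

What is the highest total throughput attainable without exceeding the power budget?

This is an integer program with binary decision variables.
node-A + node-K + node-G + node-H: power draw 7 + 4 + 8 + 2 = 21 ≤ 21, throughput 8 + 10 + 12 + 7 = 37.
node-A + node-G + node-H + node-J: power draw 7 + 8 + 2 + 3 = 20 ≤ 21, throughput 8 + 12 + 7 + 9 = 36.
node-K + node-G + node-H + node-J: power draw 4 + 8 + 2 + 3 = 17 ≤ 21, throughput 10 + 12 + 7 + 9 = 38.
Best is node-K, node-G, node-H, and node-J with total throughput 38.

38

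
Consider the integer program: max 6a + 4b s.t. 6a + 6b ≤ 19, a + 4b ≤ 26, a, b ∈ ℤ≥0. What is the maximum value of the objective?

18

The continuous relaxation peaks at (3.17, 0) with value 19.00; rounding to a feasible lattice point costs some objective.
(a,b)=(3,0): 6·3+6·0=18≤19, 1·3+4·0=3≤26, objective 18.
(a,b)=(2,1): 6·2+6·1=18≤19, 1·2+4·1=6≤26, objective 16.
Maximum is 18 at (a,b)=(3,0).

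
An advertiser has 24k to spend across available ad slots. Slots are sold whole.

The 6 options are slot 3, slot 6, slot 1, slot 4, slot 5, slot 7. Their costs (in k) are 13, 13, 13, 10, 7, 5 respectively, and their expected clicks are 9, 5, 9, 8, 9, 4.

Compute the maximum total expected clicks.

21

slot 3 + slot 5: cost 13 + 7 = 20 ≤ 24, expected clicks 9 + 9 = 18.
slot 4 + slot 5 + slot 7: cost 10 + 7 + 5 = 22 ≤ 24, expected clicks 8 + 9 + 4 = 21.
Best is slot 4, slot 5, and slot 7 with total expected clicks 21.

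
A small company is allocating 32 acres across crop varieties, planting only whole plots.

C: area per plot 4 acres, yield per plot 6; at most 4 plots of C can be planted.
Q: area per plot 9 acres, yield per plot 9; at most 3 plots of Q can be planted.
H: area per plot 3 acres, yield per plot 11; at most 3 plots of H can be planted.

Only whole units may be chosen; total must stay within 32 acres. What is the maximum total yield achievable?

60

Take 3×C, 1×Q, and 3×H: area 30 ≤ 32, yield 3·6 + 1·9 + 3·11 = 60.
H has the best ratio (11/3) and is taken to its limit of 3; remaining capacity is filled optimally with the others.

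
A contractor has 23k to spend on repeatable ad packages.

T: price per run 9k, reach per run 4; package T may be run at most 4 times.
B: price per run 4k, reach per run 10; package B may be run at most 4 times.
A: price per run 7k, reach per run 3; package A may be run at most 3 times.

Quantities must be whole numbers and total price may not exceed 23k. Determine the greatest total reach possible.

4×B: price 16 ≤ 23, reach 4·10 = 40.
4×B and 1×A: price 23 ≤ 23, reach 4·10 + 1·3 = 43.
Best is 43.

43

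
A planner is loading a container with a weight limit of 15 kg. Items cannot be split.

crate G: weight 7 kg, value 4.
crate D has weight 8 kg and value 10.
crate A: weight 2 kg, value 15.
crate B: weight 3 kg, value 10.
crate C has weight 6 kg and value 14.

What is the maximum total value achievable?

39

Allowing fractional choices, the relaxed optimum would be about 44.0, but items are indivisible.
crate G + crate A + crate C: weight 7 + 2 + 6 = 15 ≤ 15, value 4 + 15 + 14 = 33.
crate D + crate A + crate B: weight 8 + 2 + 3 = 13 ≤ 15, value 10 + 15 + 10 = 35.
crate A + crate B + crate C: weight 2 + 3 + 6 = 11 ≤ 15, value 15 + 10 + 14 = 39.
Best is crate A, crate B, and crate C with total value 39.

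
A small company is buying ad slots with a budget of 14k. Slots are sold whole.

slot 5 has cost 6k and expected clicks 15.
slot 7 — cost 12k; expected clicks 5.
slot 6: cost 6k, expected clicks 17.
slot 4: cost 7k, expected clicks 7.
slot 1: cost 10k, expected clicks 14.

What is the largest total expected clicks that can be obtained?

This is a 0-1 knapsack instance.
Allowing fractional choices, the relaxed optimum would be about 34.8, but ad slots are indivisible.
slot 5 + slot 4: cost 6 + 7 = 13 ≤ 14, expected clicks 15 + 7 = 22.
slot 6 + slot 4: cost 6 + 7 = 13 ≤ 14, expected clicks 17 + 7 = 24.
slot 5 + slot 6: cost 6 + 6 = 12 ≤ 14, expected clicks 15 + 17 = 32.
Best is slot 5 and slot 6 with total expected clicks 32.

32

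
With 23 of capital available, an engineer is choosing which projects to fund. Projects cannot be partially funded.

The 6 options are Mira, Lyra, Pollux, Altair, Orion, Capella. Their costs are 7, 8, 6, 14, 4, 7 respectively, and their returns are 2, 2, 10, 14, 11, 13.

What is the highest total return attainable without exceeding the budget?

34

Pollux + Orion + Capella: cost 6 + 4 + 7 = 17 ≤ 23, return 10 + 11 + 13 = 34.
Altair + Capella: cost 14 + 7 = 21 ≤ 23, return 14 + 13 = 27.
Best is Pollux, Orion, and Capella with total return 34.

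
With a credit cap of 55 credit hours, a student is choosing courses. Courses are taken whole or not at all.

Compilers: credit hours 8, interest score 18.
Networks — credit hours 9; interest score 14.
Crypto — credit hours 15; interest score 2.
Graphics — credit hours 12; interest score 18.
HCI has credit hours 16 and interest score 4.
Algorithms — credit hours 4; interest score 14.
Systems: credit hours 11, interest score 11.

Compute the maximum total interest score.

Allowing fractional choices, the relaxed optimum would be about 77.8, but courses are indivisible.
Compilers + Networks + Graphics + HCI + Algorithms: credit hours 8 + 9 + 12 + 16 + 4 = 49 ≤ 55, interest score 18 + 14 + 18 + 4 + 14 = 68.
Compilers + Networks + Crypto + Graphics + Algorithms: credit hours 8 + 9 + 15 + 12 + 4 = 48 ≤ 55, interest score 18 + 14 + 2 + 18 + 14 = 66.
Compilers + Networks + Graphics + Algorithms + Systems: credit hours 8 + 9 + 12 + 4 + 11 = 44 ≤ 55, interest score 18 + 14 + 18 + 14 + 11 = 75.
Best is Compilers, Networks, Graphics, Algorithms, and Systems with total interest score 75.

75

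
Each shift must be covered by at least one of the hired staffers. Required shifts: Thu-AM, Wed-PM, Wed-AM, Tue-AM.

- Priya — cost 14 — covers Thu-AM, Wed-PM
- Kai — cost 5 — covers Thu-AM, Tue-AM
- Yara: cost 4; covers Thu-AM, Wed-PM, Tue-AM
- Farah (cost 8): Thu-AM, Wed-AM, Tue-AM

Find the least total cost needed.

12

Choose Yara and Farah: together they cover Thu-AM, Wed-PM, Wed-AM, Tue-AM — every shift.
Total cost: 4 + 8 = 12.
No cover costs less than 12.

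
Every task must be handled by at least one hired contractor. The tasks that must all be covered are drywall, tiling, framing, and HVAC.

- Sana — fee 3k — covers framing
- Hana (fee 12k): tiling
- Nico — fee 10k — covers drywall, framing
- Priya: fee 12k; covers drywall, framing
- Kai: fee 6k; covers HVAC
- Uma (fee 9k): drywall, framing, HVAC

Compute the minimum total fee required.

The greedy cost-per-new-task heuristic would pick Sana, Uma, and Hana for 24, but a cheaper cover exists.
Choose Hana and Uma: together they cover drywall, tiling, framing, HVAC — every task.
Total fee: 12 + 9 = 21.
No cover costs less than 21.

21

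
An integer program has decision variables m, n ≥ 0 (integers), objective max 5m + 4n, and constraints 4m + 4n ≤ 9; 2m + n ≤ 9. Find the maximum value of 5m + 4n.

The continuous relaxation peaks at (2.25, 0) with value 11.25; rounding to a feasible lattice point costs some objective.
(m,n)=(2,0): 4·2+4·0=8≤9, 2·2+1·0=4≤9, objective 10.
(m,n)=(1,1): 4·1+4·1=8≤9, 2·1+1·1=3≤9, objective 9.
(m,n)=(1,0): 4·1+4·0=4≤9, 2·1+1·0=2≤9, objective 5.
Maximum is 10 at (m,n)=(2,0).

10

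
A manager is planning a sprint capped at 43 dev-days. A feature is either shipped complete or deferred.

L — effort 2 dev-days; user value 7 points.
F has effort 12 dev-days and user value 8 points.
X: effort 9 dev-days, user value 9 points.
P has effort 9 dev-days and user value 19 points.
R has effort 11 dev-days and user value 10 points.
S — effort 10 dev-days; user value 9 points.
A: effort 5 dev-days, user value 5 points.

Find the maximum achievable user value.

Take L, X, P, R, and S: effort 2 + 9 + 9 + 11 + 10 = 41 ≤ 43, user value 7 + 9 + 19 + 10 + 9 = 54.
No other feasible combination does better.

54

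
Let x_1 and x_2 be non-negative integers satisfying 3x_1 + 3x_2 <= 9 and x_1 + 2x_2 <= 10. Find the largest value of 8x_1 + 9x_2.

(x_1,x_2)=(0,3) is feasible, giving 27.
(x_1,x_2)=(1,2) is feasible, giving 26.
The best lattice point is (0,3), giving 27.

27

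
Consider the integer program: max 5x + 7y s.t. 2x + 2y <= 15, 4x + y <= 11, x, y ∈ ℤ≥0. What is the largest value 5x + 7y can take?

49

The continuous relaxation peaks at (0, 7.5) with value 52.50; rounding to a feasible lattice point costs some objective.
(x,y)=(0,7) is feasible, giving 49.
(x,y)=(1,6) is feasible, giving 47.
(x,y)=(0,6) is feasible, giving 42.
No feasible integer point exceeds 49.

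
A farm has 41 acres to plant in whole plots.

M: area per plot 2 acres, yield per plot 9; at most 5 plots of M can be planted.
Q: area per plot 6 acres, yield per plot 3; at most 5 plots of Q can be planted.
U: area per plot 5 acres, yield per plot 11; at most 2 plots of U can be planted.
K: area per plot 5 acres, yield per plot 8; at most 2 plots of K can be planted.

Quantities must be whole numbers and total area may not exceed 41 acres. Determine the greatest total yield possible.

M has the best ratio (9/2); taking only M gives at most 5×9 = 45 (stopped by the supply cap of 5).
Mixing does better — 5×M, 1×Q, 2×U, and 2×K: area 36 ≤ 41, yield 5·9 + 1·3 + 2·11 + 2·8 = 86.

86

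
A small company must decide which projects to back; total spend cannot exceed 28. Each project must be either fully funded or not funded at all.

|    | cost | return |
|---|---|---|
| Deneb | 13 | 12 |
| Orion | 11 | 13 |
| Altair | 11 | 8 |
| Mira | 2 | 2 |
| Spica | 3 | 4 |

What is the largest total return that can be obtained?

29

Allowing fractional choices, the relaxed optimum would be about 30.1, but projects are indivisible.
Orion + Altair + Mira + Spica: cost 11 + 11 + 2 + 3 = 27 ≤ 28, return 13 + 8 + 2 + 4 = 27.
Deneb + Orion + Spica: cost 13 + 11 + 3 = 27 ≤ 28, return 12 + 13 + 4 = 29.
Deneb + Orion + Mira: cost 13 + 11 + 2 = 26 ≤ 28, return 12 + 13 + 2 = 27.
Best is Deneb, Orion, and Spica with total return 29.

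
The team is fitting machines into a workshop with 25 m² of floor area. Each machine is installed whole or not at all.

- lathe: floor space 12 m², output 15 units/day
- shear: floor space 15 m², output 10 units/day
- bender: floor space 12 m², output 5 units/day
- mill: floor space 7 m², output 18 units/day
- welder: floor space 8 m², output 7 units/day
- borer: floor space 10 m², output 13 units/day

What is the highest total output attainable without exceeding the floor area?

Take mill, welder, and borer: floor space 7 + 8 + 10 = 25 ≤ 25, output 18 + 7 + 13 = 38.
No other feasible combination does better.

38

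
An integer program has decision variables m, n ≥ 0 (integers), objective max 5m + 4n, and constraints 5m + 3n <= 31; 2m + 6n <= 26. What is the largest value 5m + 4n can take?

33

(m,n)=(5,2): 5·5+3·2=31≤31, 2·5+6·2=22≤26, objective 33.
(m,n)=(4,3): 5·4+3·3=29≤31, 2·4+6·3=26≤26, objective 32.
(m,n)=(5,1): 5·5+3·1=28≤31, 2·5+6·1=16≤26, objective 29.
Maximum is 33 at (m,n)=(5,2).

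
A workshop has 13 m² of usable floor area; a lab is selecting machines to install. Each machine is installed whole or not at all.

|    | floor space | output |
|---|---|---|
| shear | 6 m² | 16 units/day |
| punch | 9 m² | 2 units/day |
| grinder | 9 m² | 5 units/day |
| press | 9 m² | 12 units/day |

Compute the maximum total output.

shear: floor space 6 ≤ 13, output 16.
press: floor space 9 ≤ 13, output 12.
grinder: floor space 9 ≤ 13, output 5.
Best is shear with total output 16.

16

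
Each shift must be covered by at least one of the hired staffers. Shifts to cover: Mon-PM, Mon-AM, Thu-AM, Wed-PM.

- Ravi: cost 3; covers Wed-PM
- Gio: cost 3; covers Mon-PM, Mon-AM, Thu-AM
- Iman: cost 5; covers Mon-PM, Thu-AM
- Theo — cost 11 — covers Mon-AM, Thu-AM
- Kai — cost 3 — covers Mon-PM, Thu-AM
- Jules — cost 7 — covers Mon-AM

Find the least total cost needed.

6

Choose Ravi and Gio: together they cover Mon-PM, Mon-AM, Thu-AM, Wed-PM — every shift.
Total cost: 3 + 3 = 6.
No cover costs less than 6.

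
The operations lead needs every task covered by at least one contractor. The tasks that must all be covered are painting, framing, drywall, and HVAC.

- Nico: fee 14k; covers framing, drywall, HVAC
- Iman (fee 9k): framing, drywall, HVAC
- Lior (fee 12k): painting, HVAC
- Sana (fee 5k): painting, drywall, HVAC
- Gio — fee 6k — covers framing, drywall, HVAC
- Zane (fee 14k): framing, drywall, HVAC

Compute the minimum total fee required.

Choose Sana and Gio: together they cover painting, framing, drywall, HVAC — every task.
Total fee: 5 + 6 = 11.
No cover costs less than 11.

11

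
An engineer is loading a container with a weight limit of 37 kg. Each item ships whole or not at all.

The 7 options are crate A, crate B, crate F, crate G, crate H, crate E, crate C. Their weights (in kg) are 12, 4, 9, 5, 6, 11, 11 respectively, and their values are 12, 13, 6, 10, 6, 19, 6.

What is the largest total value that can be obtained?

Allowing fractional choices, the relaxed optimum would be about 59.0, but items are indivisible.
crate B + crate G + crate H + crate E + crate C: weight 4 + 5 + 6 + 11 + 11 = 37 ≤ 37, value 13 + 10 + 6 + 19 + 6 = 54.
crate A + crate B + crate G + crate E: weight 12 + 4 + 5 + 11 = 32 ≤ 37, value 12 + 13 + 10 + 19 = 54.
crate B + crate F + crate G + crate H + crate E: weight 4 + 9 + 5 + 6 + 11 = 35 ≤ 37, value 13 + 6 + 10 + 6 + 19 = 54.
The maximum value is 54; one optimal choice is crate A, crate B, crate G, and crate E.

54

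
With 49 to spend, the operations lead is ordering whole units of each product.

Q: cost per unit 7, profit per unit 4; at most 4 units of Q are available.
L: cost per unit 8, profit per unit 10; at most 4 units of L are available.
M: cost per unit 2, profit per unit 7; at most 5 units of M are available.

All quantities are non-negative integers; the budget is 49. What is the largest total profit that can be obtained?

This is a bounded integer knapsack.
M has the best ratio (7/2); taking only M gives at most 5×7 = 35 (stopped by the supply cap of 5).
Mixing does better — 1×Q, 4×L, and 5×M: cost 49 ≤ 49, profit 1·4 + 4·10 + 5·7 = 79.

79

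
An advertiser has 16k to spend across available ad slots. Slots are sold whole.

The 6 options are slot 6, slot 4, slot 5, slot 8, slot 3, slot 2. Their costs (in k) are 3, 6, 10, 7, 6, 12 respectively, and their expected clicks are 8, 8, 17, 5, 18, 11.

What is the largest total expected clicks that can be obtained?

slot 5 + slot 3: cost 10 + 6 = 16 ≤ 16, expected clicks 17 + 18 = 35.
slot 6 + slot 4 + slot 3: cost 3 + 6 + 6 = 15 ≤ 16, expected clicks 8 + 8 + 18 = 34.
slot 6 + slot 8 + slot 3: cost 3 + 7 + 6 = 16 ≤ 16, expected clicks 8 + 5 + 18 = 31.
Best is slot 5 and slot 3 with total expected clicks 35.

35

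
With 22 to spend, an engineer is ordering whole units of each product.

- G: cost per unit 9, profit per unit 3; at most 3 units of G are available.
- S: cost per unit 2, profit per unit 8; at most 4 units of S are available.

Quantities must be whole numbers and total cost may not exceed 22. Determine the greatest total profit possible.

This is a bounded integer knapsack.
4×S: cost 8 ≤ 22, profit 4·8 = 32.
1×G and 4×S: cost 17 ≤ 22, profit 1·3 + 4·8 = 35.
Best is 35.

35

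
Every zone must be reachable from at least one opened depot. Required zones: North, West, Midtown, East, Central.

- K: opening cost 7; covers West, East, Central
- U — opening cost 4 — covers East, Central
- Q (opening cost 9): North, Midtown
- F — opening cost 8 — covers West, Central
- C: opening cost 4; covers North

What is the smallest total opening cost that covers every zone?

16

The greedy cost-per-new-zone heuristic would pick U, C, K, and Q for 24, but a cheaper cover exists.
Choose K and Q: together they cover North, West, Midtown, East, Central — every zone.
Total opening cost: 7 + 9 = 16.
No cover costs less than 16.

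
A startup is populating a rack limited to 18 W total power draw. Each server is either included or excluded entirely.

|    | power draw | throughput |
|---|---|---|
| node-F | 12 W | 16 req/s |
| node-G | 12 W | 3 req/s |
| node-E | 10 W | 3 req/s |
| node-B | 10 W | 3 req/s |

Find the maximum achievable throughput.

Allowing fractional choices, the relaxed optimum would be about 17.8, but servers are indivisible.
node-F: power draw 12 ≤ 18, throughput 16.
node-E: power draw 10 ≤ 18, throughput 3.
Best is node-F with total throughput 16.

16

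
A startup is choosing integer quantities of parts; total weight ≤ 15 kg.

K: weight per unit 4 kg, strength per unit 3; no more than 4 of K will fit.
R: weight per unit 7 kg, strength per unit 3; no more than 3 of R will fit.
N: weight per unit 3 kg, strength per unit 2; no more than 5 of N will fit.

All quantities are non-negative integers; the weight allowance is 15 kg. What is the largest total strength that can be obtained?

11

5×N: weight 15 ≤ 15, strength 5·2 = 10.
3×K and 1×N: weight 15 ≤ 15, strength 3·3 + 1·2 = 11.
Best is 11.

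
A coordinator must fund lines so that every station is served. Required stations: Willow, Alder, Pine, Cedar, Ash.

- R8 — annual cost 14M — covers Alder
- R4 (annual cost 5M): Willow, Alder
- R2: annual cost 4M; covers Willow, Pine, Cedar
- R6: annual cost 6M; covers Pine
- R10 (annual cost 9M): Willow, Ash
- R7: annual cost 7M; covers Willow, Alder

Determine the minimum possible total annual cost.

18

Choose R4, R2, and R10: together they cover Willow, Alder, Pine, Cedar, Ash — every station.
Total annual cost: 5 + 4 + 9 = 18.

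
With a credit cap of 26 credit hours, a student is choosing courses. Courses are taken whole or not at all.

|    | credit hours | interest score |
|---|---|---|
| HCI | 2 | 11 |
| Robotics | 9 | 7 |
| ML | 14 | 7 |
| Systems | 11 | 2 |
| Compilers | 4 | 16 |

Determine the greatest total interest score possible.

Allowing fractional choices, the relaxed optimum would be about 39.5, but courses are indivisible.
HCI + Robotics + Systems + Compilers: credit hours 2 + 9 + 11 + 4 = 26 ≤ 26, interest score 11 + 7 + 2 + 16 = 36.
HCI + ML + Compilers: credit hours 2 + 14 + 4 = 20 ≤ 26, interest score 11 + 7 + 16 = 34.
HCI + Robotics + Compilers: credit hours 2 + 9 + 4 = 15 ≤ 26, interest score 11 + 7 + 16 = 34.
Best is HCI, Robotics, Systems, and Compilers with total interest score 36.

36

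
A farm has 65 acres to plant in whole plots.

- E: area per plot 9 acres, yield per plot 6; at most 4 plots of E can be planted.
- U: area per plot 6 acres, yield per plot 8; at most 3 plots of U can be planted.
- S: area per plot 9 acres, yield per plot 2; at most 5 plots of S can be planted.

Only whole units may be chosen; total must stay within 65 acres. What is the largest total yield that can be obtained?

U has the best ratio (8/6); taking only U gives at most 3×8 = 24 (stopped by the supply cap of 3).
Mixing does better — 4×E, 3×U, and 1×S: area 63 ≤ 65, yield 4·6 + 3·8 + 1·2 = 50.

50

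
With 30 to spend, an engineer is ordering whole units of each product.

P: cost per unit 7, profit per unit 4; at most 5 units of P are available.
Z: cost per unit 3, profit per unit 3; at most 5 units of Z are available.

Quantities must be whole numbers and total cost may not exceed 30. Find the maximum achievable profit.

23

Z has the best ratio (3/3); taking only Z gives at most 5×3 = 15 (stopped by the supply cap of 5).
Mixing does better — 2×P and 5×Z: cost 29 ≤ 30, profit 2·4 + 5·3 = 23.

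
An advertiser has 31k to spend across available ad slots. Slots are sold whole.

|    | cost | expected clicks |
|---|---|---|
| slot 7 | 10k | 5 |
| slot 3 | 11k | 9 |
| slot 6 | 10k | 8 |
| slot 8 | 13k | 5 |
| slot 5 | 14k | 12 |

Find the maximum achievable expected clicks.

22

This is an integer program with binary decision variables.
slot 7 + slot 3 + slot 6: cost 10 + 11 + 10 = 31 ≤ 31, expected clicks 5 + 9 + 8 = 22.
slot 3 + slot 5: cost 11 + 14 = 25 ≤ 31, expected clicks 9 + 12 = 21.
Best is slot 7, slot 3, and slot 6 with total expected clicks 22.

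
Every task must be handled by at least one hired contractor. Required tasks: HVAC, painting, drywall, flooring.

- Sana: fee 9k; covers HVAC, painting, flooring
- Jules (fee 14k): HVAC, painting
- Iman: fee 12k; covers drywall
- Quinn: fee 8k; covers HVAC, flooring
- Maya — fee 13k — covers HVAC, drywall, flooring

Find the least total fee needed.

21

Choose Sana and Iman: together they cover HVAC, painting, drywall, flooring — every task.
Total fee: 9 + 12 = 21.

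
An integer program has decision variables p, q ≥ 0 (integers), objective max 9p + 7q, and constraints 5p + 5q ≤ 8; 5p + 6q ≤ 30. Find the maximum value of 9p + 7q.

The continuous relaxation peaks at (1.6, 0) with value 14.40; rounding to a feasible lattice point costs some objective.
(p,q)=(1,0): 5·1+5·0=5≤8, 5·1+6·0=5≤30, objective 9.
(p,q)=(0,1): 5·0+5·1=5≤8, 5·0+6·1=6≤30, objective 7.
Maximum is 9 at (p,q)=(1,0).

9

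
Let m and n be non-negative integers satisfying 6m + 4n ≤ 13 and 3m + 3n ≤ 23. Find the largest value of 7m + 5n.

15

(m,n)=(0,3) is feasible, giving 15.
(m,n)=(0,2) is feasible, giving 10.
Maximum is 15 at (m,n)=(0,3).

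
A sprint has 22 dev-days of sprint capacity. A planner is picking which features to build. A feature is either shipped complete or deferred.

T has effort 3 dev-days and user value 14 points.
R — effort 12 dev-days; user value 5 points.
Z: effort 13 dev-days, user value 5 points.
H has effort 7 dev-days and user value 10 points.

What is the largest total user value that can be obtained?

29

T + R: effort 3 + 12 = 15 ≤ 22, user value 14 + 5 = 19.
T + H: effort 3 + 7 = 10 ≤ 22, user value 14 + 10 = 24.
T + R + H: effort 3 + 12 + 7 = 22 ≤ 22, user value 14 + 5 + 10 = 29.
Best is T, R, and H with total user value 29.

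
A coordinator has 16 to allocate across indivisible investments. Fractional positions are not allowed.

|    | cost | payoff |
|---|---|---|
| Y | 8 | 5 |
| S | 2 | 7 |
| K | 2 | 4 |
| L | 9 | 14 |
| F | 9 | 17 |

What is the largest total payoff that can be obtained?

S + K + F: cost 2 + 2 + 9 = 13 ≤ 16, payoff 7 + 4 + 17 = 28.
S + K + L: cost 2 + 2 + 9 = 13 ≤ 16, payoff 7 + 4 + 14 = 25.
Best is S, K, and F with total payoff 28.

28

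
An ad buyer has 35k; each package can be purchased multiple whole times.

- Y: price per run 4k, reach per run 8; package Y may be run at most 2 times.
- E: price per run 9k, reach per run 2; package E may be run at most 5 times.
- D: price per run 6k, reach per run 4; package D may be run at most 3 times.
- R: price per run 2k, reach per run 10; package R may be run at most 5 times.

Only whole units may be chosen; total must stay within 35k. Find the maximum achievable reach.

Take 2×Y, 2×D, and 5×R: price 30 ≤ 35, reach 2·8 + 2·4 + 5·10 = 74.
R has the best ratio (10/2) and is taken to its limit of 5; remaining capacity is filled optimally with the others.

74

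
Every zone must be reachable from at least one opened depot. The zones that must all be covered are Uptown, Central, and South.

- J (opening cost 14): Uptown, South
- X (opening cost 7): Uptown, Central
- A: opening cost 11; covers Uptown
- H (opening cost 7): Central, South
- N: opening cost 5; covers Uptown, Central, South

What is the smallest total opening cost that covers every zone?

N alone covers Uptown, Central, South — every zone.
Total opening cost: 5.
No cover costs less than 5.

5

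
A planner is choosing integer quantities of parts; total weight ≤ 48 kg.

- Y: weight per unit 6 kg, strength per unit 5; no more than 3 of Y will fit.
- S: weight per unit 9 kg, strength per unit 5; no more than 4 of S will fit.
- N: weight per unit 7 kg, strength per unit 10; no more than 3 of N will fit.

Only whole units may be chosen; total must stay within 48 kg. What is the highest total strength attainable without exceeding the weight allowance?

50

3×Y, 1×S, and 3×N: weight 48 ≤ 48, strength 3·5 + 1·5 + 3·10 = 50.
3×S and 3×N: weight 48 ≤ 48, strength 3·5 + 3·10 = 45.
Best is 50.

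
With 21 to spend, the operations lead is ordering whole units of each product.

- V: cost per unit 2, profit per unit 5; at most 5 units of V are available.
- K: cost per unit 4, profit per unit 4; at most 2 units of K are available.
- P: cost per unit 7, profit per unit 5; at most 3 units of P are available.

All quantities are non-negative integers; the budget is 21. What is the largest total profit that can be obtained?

Take 5×V, 1×K, and 1×P: cost 21 ≤ 21, profit 5·5 + 1·4 + 1·5 = 34.
V has the best ratio (5/2) and is taken to its limit of 5; remaining capacity is filled optimally with the others.

34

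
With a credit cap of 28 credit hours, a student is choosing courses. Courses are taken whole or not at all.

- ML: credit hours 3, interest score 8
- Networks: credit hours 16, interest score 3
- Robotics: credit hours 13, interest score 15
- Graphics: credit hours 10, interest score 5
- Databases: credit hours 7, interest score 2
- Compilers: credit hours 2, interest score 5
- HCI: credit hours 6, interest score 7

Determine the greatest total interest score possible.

Allowing fractional choices, the relaxed optimum would be about 37.0, but courses are indivisible.
ML + Robotics + Graphics + Compilers: credit hours 3 + 13 + 10 + 2 = 28 ≤ 28, interest score 8 + 15 + 5 + 5 = 33.
ML + Robotics + Compilers + HCI: credit hours 3 + 13 + 2 + 6 = 24 ≤ 28, interest score 8 + 15 + 5 + 7 = 35.
Best is ML, Robotics, Compilers, and HCI with total interest score 35.

35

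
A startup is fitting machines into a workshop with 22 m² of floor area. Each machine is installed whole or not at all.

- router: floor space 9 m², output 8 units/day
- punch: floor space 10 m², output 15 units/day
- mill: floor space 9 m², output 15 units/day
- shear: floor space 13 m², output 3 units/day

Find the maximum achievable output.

30

Allowing fractional choices, the relaxed optimum would be about 32.7, but machines are indivisible.
router + mill: floor space 9 + 9 = 18 ≤ 22, output 8 + 15 = 23.
punch + mill: floor space 10 + 9 = 19 ≤ 22, output 15 + 15 = 30.
router + punch: floor space 9 + 10 = 19 ≤ 22, output 8 + 15 = 23.
Best is punch and mill with total output 30.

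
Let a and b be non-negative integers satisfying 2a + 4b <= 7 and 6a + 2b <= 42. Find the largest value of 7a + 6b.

(a,b)=(3,0): 2·3+4·0=6≤7, 6·3+2·0=18≤42, objective 21.
(a,b)=(2,0): 2·2+4·0=4≤7, 6·2+2·0=12≤42, objective 14.
The best lattice point is (3,0), giving 21.

21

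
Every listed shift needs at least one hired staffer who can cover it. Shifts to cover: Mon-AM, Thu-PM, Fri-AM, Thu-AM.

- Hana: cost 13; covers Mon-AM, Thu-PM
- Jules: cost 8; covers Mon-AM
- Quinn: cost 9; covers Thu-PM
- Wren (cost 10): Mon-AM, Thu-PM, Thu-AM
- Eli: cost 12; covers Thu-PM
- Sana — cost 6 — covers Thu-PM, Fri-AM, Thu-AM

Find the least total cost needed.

14

Choose Jules and Sana: together they cover Mon-AM, Thu-PM, Fri-AM, Thu-AM — every shift.
Total cost: 8 + 6 = 14.
No cover costs less than 14.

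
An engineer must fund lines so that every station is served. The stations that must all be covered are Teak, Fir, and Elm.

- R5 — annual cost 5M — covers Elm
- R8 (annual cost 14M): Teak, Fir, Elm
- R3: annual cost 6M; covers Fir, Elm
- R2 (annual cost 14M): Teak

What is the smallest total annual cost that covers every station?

14

R8 alone covers Teak, Fir, Elm — every station.
Total annual cost: 14.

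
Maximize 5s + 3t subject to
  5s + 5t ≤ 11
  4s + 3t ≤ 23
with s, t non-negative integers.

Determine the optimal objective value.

10

Relaxing integrality, the LP optimum is 11.00 at (s,t) = (2.2, 0), which is not an integer point.
(s,t)=(2,0): 5·2+5·0=10≤11, 4·2+3·0=8≤23, objective 10.
(s,t)=(1,1): 5·1+5·1=10≤11, 4·1+3·1=7≤23, objective 8.
(s,t)=(1,0): 5·1+5·0=5≤11, 4·1+3·0=4≤23, objective 5.
Maximum is 10 at (s,t)=(2,0).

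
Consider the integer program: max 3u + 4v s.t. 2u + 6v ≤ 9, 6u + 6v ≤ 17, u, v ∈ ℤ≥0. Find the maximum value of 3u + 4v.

7

(u,v)=(1,1) is feasible, giving 7.
(u,v)=(2,0) is feasible, giving 6.
(u,v)=(0,1) is feasible, giving 4.
(u,v)=(1,0) is feasible, giving 3.
No feasible integer point exceeds 7.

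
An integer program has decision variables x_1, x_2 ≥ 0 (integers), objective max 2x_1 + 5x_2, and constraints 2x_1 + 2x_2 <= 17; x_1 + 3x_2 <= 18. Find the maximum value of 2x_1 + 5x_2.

31

Relaxing integrality, the LP optimum is 31.25 at (x_1,x_2) = (3.75, 4.75), which is not an integer point.
(x_1,x_2)=(3,5): 2·3+2·5=16≤17, 1·3+3·5=18≤18, objective 31.
(x_1,x_2)=(2,5): 2·2+2·5=14≤17, 1·2+3·5=17≤18, objective 29.
Maximum is 31 at (x_1,x_2)=(3,5).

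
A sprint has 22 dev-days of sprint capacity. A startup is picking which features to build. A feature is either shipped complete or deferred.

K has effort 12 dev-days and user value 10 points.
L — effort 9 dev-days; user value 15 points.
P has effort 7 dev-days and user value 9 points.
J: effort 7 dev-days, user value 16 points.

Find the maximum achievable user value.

31

Take L and J: effort 9 + 7 = 16 ≤ 22, user value 15 + 16 = 31.
No other feasible combination does better.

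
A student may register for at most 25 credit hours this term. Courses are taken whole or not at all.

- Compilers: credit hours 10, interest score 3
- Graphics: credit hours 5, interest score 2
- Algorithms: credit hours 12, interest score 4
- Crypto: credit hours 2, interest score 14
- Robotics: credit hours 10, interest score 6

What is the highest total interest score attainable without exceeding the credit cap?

This is an integer program with binary decision variables.
Algorithms + Crypto + Robotics: credit hours 12 + 2 + 10 = 24 ≤ 25, interest score 4 + 14 + 6 = 24.
Compilers + Crypto + Robotics: credit hours 10 + 2 + 10 = 22 ≤ 25, interest score 3 + 14 + 6 = 23.
Best is Algorithms, Crypto, and Robotics with total interest score 24.

24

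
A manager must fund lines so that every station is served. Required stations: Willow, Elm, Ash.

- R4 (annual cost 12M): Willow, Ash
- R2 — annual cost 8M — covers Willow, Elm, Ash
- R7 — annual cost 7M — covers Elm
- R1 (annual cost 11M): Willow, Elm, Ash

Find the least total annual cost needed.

R2 alone covers Willow, Elm, Ash — every station.
Total annual cost: 8.

8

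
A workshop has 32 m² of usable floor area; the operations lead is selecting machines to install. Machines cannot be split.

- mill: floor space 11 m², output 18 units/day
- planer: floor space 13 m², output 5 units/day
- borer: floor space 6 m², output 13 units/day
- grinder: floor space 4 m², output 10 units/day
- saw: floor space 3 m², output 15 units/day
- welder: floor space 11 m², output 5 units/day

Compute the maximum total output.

This is an integer program with binary decision variables.
mill + borer + saw + welder: floor space 11 + 6 + 3 + 11 = 31 ≤ 32, output 18 + 13 + 15 + 5 = 51.
mill + borer + grinder + saw: floor space 11 + 6 + 4 + 3 = 24 ≤ 32, output 18 + 13 + 10 + 15 = 56.
Best is mill, borer, grinder, and saw with total output 56.

56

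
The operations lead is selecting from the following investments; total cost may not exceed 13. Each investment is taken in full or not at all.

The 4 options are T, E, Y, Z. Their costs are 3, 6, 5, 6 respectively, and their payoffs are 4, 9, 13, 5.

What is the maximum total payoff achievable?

22

Allowing fractional choices, the relaxed optimum would be about 24.7, but investments are indivisible.
Y + Z: cost 5 + 6 = 11 ≤ 13, payoff 13 + 5 = 18.
E + Y: cost 6 + 5 = 11 ≤ 13, payoff 9 + 13 = 22.
T + Y: cost 3 + 5 = 8 ≤ 13, payoff 4 + 13 = 17.
Best is E and Y with total payoff 22.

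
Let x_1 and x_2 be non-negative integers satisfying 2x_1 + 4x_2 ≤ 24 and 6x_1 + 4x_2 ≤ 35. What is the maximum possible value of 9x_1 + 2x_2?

The continuous relaxation peaks at (5.83, 0) with value 52.50; rounding to a feasible lattice point costs some objective.
(x_1,x_2)=(5,1) is feasible, giving 47.
(x_1,x_2)=(5,0) is feasible, giving 45.
The best lattice point is (5,1), giving 47.

47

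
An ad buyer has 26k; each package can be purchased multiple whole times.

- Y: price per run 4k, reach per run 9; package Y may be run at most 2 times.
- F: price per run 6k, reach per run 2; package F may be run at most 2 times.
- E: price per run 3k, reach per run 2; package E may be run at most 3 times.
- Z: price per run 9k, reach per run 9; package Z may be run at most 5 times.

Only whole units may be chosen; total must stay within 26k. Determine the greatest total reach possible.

36

Take 2×Y and 2×Z: price 26 ≤ 26, reach 2·9 + 2·9 = 36.
Y has the best ratio (9/4) and is taken to its limit of 2; remaining capacity is filled optimally with the others.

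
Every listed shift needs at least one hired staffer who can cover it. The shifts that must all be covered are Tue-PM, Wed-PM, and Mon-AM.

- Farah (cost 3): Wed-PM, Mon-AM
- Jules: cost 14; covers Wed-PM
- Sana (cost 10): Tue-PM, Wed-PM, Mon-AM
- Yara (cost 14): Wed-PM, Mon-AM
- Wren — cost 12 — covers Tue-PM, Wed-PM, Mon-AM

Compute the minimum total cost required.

10

The greedy cost-per-new-shift heuristic would pick Farah and Sana for 13, but a cheaper cover exists.
Sana alone covers Tue-PM, Wed-PM, Mon-AM — every shift.
Total cost: 10.
No cover costs less than 10.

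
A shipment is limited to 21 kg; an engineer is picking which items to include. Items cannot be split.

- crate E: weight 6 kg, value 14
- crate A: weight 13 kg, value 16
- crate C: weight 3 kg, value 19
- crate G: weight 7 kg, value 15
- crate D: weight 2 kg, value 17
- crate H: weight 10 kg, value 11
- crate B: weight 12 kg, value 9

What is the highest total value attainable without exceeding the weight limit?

crate E + crate C + crate G + crate D: weight 6 + 3 + 7 + 2 = 18 ≤ 21, value 14 + 19 + 15 + 17 = 65.
crate E + crate C + crate D + crate H: weight 6 + 3 + 2 + 10 = 21 ≤ 21, value 14 + 19 + 17 + 11 = 61.
Best is crate E, crate C, crate G, and crate D with total value 65.

65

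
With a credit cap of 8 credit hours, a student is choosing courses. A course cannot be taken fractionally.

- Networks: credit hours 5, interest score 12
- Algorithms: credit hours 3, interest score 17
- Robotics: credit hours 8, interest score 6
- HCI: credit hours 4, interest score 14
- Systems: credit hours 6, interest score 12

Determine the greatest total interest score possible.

Take Algorithms and HCI: credit hours 3 + 4 = 7 ≤ 8, interest score 17 + 14 = 31.
No other feasible combination does better.

31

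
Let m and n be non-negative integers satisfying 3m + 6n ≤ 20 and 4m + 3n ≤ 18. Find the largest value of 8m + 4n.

32

(m,n)=(4,0) is feasible, giving 32.
(m,n)=(3,1) is feasible, giving 28.
(m,n)=(3,0) is feasible, giving 24.
The best lattice point is (4,0), giving 32.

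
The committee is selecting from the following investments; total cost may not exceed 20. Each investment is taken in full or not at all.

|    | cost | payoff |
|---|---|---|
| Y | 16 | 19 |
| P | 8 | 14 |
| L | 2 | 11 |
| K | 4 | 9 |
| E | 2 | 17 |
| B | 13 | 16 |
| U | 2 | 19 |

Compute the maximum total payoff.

Take P, L, K, E, and U: cost 8 + 2 + 4 + 2 + 2 = 18 ≤ 20, payoff 14 + 11 + 9 + 17 + 19 = 70.
No other feasible combination does better.

70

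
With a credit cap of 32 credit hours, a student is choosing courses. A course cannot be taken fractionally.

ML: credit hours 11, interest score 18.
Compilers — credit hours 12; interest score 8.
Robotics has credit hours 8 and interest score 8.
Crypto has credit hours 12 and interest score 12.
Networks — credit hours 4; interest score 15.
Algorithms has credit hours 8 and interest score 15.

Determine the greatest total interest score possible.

This is a 0-1 knapsack instance.
Allowing fractional choices, the relaxed optimum would be about 57.0, but courses are indivisible.
ML + Networks + Algorithms: credit hours 11 + 4 + 8 = 23 ≤ 32, interest score 18 + 15 + 15 = 48.
Robotics + Crypto + Networks + Algorithms: credit hours 8 + 12 + 4 + 8 = 32 ≤ 32, interest score 8 + 12 + 15 + 15 = 50.
ML + Robotics + Networks + Algorithms: credit hours 11 + 8 + 4 + 8 = 31 ≤ 32, interest score 18 + 8 + 15 + 15 = 56.
Best is ML, Robotics, Networks, and Algorithms with total interest score 56.

56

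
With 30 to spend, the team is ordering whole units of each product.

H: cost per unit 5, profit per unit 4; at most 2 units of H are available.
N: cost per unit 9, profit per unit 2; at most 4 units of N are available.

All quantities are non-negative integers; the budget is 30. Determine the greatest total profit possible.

12

2×H and 2×N: cost 28 ≤ 30, profit 2·4 + 2·2 = 12.
2×H and 1×N: cost 19 ≤ 30, profit 2·4 + 1·2 = 10.
Best is 12.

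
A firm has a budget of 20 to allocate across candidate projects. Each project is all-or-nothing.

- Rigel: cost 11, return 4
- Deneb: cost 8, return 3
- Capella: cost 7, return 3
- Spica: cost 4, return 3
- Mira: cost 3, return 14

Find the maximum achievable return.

21

Allowing fractional choices, the relaxed optimum would be about 22.2, but projects are indivisible.
Rigel + Spica + Mira: cost 11 + 4 + 3 = 18 ≤ 20, return 4 + 3 + 14 = 21.
Capella + Spica + Mira: cost 7 + 4 + 3 = 14 ≤ 20, return 3 + 3 + 14 = 20.
Best is Rigel, Spica, and Mira with total return 21.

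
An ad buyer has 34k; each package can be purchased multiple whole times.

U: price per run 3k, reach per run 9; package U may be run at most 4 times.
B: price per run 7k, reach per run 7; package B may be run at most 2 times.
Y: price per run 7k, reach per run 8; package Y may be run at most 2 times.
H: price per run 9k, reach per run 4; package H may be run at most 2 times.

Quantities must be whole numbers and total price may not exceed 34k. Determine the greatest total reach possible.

59

4×U, 2×B, and 1×Y: price 33 ≤ 34, reach 4·9 + 2·7 + 1·8 = 58.
4×U, 1×B, and 2×Y: price 33 ≤ 34, reach 4·9 + 1·7 + 2·8 = 59.
Best is 59.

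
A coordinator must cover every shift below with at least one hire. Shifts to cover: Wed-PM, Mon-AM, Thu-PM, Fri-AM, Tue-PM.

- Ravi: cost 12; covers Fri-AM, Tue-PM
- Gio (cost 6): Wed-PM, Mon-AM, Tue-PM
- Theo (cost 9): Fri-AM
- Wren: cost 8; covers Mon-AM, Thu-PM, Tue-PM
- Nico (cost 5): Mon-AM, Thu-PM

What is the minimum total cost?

20

Choose Gio, Theo, and Nico: together they cover Wed-PM, Mon-AM, Thu-PM, Fri-AM, Tue-PM — every shift.
Total cost: 6 + 9 + 5 = 20.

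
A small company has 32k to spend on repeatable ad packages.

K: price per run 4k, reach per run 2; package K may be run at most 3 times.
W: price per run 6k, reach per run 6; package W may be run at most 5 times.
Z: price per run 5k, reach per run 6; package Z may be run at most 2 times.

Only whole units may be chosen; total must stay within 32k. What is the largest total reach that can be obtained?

Z has the best ratio (6/5); taking only Z gives at most 2×6 = 12 (stopped by the supply cap of 2).
Mixing does better — 1×K, 3×W, and 2×Z: price 32 ≤ 32, reach 1·2 + 3·6 + 2·6 = 32.

32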